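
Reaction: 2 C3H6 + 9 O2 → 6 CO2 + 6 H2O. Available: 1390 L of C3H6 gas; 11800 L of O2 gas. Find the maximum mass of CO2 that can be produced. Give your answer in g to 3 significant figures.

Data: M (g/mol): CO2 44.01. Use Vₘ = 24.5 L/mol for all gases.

7490 g

n(C3H6) = 1390 / 24.5 = 56.73 mol
n(O2) = 11800 / 24.5 = 481.6 mol
n/ν for C3H6 = 56.73/2 = 28.37
n/ν for O2 = 481.6/9 = 53.51
Smallest n/ν is C3H6 → limiting reagent.
n(CO2) = (6/2) × 56.73 = 170.2 mol
mass = 170.2 × 44.01 = 7491 g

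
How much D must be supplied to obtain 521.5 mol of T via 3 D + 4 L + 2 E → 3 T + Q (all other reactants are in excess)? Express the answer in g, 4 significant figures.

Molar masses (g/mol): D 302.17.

157600 g

n(T) = 521.5 mol
n(D) = (3/3) × 521.5 = 521.5 mol
mass = 521.5 × 302.17 = 157600 g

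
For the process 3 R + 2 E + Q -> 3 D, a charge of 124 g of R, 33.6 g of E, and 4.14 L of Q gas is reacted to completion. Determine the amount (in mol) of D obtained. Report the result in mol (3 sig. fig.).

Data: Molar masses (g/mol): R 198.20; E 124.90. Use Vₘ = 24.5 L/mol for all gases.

0.404 mol

n(R) = 124.0 / 198.20 = 0.6256 mol
n(E) = 33.60 / 124.90 = 0.2690 mol
n(Q) = 4.140 / 24.5 = 0.1690 mol
n/ν for R = 0.6256/3 = 0.2085
n/ν for E = 0.2690/2 = 0.1345
n/ν for Q = 0.1690/1 = 0.1690
Smallest n/ν is E → limiting reagent.
n(D) = (3/2) × 0.2690 = 0.4035 mol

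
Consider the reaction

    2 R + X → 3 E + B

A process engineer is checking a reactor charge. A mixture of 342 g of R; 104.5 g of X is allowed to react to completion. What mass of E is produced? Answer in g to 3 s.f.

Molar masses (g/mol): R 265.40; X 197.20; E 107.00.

n(R) = 342.0 / 265.40 = 1.289 mol
n(X) = 104.5 / 197.20 = 0.5299 mol
n/ν → R: 0.6445, X: 0.5299; X is limiting.
n(E) = (3/1) × 0.5299 = 1.590 mol
mass = 1.590 × 107.00 = 170.1 g

170 g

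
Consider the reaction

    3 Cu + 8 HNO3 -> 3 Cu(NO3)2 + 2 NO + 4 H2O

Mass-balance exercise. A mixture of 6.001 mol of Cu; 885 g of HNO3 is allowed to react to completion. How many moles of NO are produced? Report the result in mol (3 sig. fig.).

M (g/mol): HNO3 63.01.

3.51 mol

n(Cu) = 6.001 mol
n(HNO3) = 885.0 / 63.01 = 14.05 mol
n/ν for Cu = 6.001/3 = 2.000
n/ν for HNO3 = 14.05/8 = 1.756
Smallest n/ν is HNO3 → limiting reagent.
n(NO) = (2/8) × 14.05 = 3.513 mol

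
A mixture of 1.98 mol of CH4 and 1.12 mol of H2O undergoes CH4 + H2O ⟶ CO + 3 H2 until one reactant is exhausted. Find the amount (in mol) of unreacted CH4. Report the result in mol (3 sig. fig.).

n(CH4) = 1.980 mol
n(H2O) = 1.120 mol
n/ν for CH4 = 1.980/1 = 1.980
n/ν for H2O = 1.120/1 = 1.120
Smallest n/ν is H2O → limiting reagent.
CH4 consumed = (1/1) × 1.120 = 1.120 mol
CH4 remaining = 1.980 − 1.120 = 0.8600 mol

0.860 mol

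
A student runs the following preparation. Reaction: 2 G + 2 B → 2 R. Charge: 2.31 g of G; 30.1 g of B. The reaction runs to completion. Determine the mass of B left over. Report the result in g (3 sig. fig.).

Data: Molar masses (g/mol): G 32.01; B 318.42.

n(G) = 2.310 / 32.01 = 0.07216 mol
n(B) = 30.10 / 318.42 = 0.09453 mol
n/ν → G: 0.03608, B: 0.04727; G is limiting.
B consumed = (2/2) × 0.07216 = 0.07216 mol
B remaining = 0.09453 − 0.07216 = 0.02237 mol
mass = 0.02237 × 318.42 = 7.123 g

7.12 g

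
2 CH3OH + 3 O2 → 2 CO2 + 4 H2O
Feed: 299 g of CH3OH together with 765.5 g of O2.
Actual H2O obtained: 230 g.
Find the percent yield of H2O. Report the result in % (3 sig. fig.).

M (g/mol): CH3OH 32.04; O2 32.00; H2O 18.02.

68.4 %

n(CH3OH) = 299.0 / 32.04 = 9.332 mol
n(O2) = 765.5 / 32.00 = 23.92 mol
n/ν → CH3OH: 4.666, O2: 7.973; CH3OH is limiting.
theoretical n(H2O) = (4/2) × 9.332 = 18.66 mol → 336.3 g
% yield = 230 / 336.3 × 100 = 68.39 %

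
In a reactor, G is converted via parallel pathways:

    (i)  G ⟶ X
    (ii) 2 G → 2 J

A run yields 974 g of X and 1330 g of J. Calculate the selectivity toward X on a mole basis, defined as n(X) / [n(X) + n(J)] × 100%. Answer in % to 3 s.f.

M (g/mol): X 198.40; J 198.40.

42.3 %

n(X) = 974 / 198.40 = 4.909 mol
n(J) = 1330 / 198.40 = 6.704 mol
selectivity = 4.909/(4.909+6.704) × 100 = 42.27 %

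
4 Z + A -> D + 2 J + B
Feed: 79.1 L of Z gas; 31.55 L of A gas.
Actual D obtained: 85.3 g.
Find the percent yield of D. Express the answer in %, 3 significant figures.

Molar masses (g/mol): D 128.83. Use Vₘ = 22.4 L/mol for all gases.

n(Z) = 79.10 / 22.4 = 3.531 mol
n(A) = 31.55 / 22.4 = 1.408 mol
n/ν for Z = 3.531/4 = 0.8828
n/ν for A = 1.408/1 = 1.408
Smallest n/ν is Z → limiting reagent.
theoretical n(D) = (1/4) × 3.531 = 0.8828 mol → 113.7 g
% yield = 85.3 / 113.7 × 100 = 75.02 %

75.0 %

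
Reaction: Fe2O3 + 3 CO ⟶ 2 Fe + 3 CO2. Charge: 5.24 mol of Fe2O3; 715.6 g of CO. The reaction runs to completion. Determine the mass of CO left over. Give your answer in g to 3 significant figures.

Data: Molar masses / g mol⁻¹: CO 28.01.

n(Fe2O3) = 5.240 mol
n(CO) = 715.6 / 28.01 = 25.55 mol
n/ν → Fe2O3: 5.240, CO: 8.517; Fe2O3 is limiting.
CO consumed = (3/1) × 5.240 = 15.72 mol
CO remaining = 25.55 − 15.72 = 9.830 mol
mass = 9.830 × 28.01 = 275.3 g

275 g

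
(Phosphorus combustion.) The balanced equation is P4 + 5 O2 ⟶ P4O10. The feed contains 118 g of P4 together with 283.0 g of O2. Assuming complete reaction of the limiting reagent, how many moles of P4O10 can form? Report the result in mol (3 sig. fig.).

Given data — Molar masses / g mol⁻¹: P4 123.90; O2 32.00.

n(P4) = 118.0 / 123.90 = 0.9524 mol
n(O2) = 283.0 / 32.00 = 8.844 mol
n/ν for P4 = 0.9524/1 = 0.9524
n/ν for O2 = 8.844/5 = 1.769
Smallest n/ν is P4 → limiting reagent.
n(P4O10) = (1/1) × 0.9524 = 0.9524 mol

0.952 mol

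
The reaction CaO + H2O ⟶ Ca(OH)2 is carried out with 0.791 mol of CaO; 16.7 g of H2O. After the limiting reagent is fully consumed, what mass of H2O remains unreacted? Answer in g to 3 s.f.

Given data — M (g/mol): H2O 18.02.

2.45 g

n(CaO) = 0.7910 mol
n(H2O) = 16.70 / 18.02 = 0.9267 mol
n/ν for CaO = 0.7910/1 = 0.7910
n/ν for H2O = 0.9267/1 = 0.9267
Smallest n/ν is CaO → limiting reagent.
H2O consumed = (1/1) × 0.7910 = 0.7910 mol
H2O remaining = 0.9267 − 0.7910 = 0.1357 mol
mass = 0.1357 × 18.02 = 2.445 g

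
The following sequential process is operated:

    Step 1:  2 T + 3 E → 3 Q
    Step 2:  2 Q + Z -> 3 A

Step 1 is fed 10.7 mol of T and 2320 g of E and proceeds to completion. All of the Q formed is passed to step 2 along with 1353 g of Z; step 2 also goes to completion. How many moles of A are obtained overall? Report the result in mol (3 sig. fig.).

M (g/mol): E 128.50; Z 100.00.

24.1 mol

Step 1:
n(T) = 10.70 mol
n(E) = 2320 / 128.50 = 18.05 mol
n/ν for T = 10.70/2 = 5.350
n/ν for E = 18.05/3 = 6.017
Smallest n/ν is T → limiting reagent.
n(Q) produced = (3/2) × 10.70 = 16.05 mol
Step 2:
n(Q) available = 16.05 mol
n(Z) = 1353 / 100.00 = 13.53 mol
n/ν for Q = 16.05/2 = 8.025
n/ν for Z = 13.53/1 = 13.53
Smallest n/ν is Q → limiting reagent.
n(A) = (3/2) × 16.05 = 24.08 mol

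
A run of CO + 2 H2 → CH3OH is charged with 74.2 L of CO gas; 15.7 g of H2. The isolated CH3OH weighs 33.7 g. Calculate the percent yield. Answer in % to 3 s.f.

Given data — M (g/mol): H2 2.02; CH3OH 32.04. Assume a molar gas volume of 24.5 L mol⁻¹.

34.7 %

n(CO) = 74.20 / 24.5 = 3.029 mol
n(H2) = 15.70 / 2.02 = 7.772 mol
n/ν for CO = 3.029/1 = 3.029
n/ν for H2 = 7.772/2 = 3.886
Smallest n/ν is CO → limiting reagent.
theoretical n(CH3OH) = (1/1) × 3.029 = 3.029 mol → 97.05 g
% yield = 33.7 / 97.05 × 100 = 34.72 %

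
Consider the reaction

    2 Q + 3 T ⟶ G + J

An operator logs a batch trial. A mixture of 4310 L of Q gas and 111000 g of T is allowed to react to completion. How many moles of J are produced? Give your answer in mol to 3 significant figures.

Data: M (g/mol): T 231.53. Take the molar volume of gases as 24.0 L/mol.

n(Q) = 4310 / 24.0 = 179.6 mol
n(T) = 111000 / 231.53 = 479.4 mol
n/ν for Q = 179.6/2 = 89.80
n/ν for T = 479.4/3 = 159.8
Smallest n/ν is Q → limiting reagent.
n(J) = (1/2) × 179.6 = 89.80 mol

89.8 mol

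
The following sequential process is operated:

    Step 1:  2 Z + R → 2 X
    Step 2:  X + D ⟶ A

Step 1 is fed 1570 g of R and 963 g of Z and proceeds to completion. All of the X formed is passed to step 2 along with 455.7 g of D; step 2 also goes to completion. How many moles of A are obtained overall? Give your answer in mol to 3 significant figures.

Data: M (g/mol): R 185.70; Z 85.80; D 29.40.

11.2 mol

Step 1:
n(R) = 1570 / 185.70 = 8.454 mol
n(Z) = 963.0 / 85.80 = 11.22 mol
n/ν → R: 8.454, Z: 5.610; Z is limiting.
n(X) produced = (2/2) × 11.22 = 11.22 mol
Step 2:
n(X) available = 11.22 mol
n(D) = 455.7 / 29.40 = 15.50 mol
n/ν → X: 11.22, D: 15.50; X is limiting.
n(A) = (1/1) × 11.22 = 11.22 mol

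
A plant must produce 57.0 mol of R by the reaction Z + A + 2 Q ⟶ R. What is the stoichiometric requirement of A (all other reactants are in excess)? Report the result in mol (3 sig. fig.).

57.0 mol

n(R) = 57.00 mol
n(A) = (1/1) × 57.00 = 57.00 mol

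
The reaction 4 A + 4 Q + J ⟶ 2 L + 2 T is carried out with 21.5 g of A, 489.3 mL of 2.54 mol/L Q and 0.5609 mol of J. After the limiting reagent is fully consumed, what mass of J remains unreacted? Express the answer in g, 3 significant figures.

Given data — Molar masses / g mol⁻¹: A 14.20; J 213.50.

n(A) = 21.50 / 14.20 = 1.514 mol
n(Q) = 2.54 × 489.3/1000 = 1.243 mol
n(J) = 0.5609 mol
n/ν → A: 0.3785, Q: 0.3108, J: 0.5609; Q is limiting.
J consumed = (1/4) × 1.243 = 0.3108 mol
J remaining = 0.5609 − 0.3108 = 0.2501 mol
mass = 0.2501 × 213.50 = 53.40 g

53.4 g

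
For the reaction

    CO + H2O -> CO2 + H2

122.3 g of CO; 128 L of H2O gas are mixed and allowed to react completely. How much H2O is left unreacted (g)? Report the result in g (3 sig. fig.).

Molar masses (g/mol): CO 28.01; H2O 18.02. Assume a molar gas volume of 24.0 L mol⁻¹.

n(CO) = 122.3 / 28.01 = 4.366 mol
n(H2O) = 128.0 / 24.0 = 5.333 mol
n/ν → CO: 4.366, H2O: 5.333; CO is limiting.
H2O consumed = (1/1) × 4.366 = 4.366 mol
H2O remaining = 5.333 − 4.366 = 0.9670 mol
mass = 0.9670 × 18.02 = 17.43 g

17.4 g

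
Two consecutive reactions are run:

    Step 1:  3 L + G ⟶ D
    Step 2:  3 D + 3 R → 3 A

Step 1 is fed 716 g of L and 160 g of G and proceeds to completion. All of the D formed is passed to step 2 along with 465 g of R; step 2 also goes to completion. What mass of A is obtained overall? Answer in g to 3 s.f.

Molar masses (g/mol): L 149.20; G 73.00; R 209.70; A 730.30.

1170 g

Step 1:
n(L) = 716.0 / 149.20 = 4.799 mol
n(G) = 160.0 / 73.00 = 2.192 mol
n/ν for L = 4.799/3 = 1.600
n/ν for G = 2.192/1 = 2.192
Smallest n/ν is L → limiting reagent.
n(D) produced = (1/3) × 4.799 = 1.600 mol
Step 2:
n(D) available = 1.600 mol
n(R) = 465.0 / 209.70 = 2.217 mol
n/ν for D = 1.600/3 = 0.5333
n/ν for R = 2.217/3 = 0.7390
Smallest n/ν is D → limiting reagent.
n(A) = (3/3) × 1.600 = 1.600 mol
mass = 1.600 × 730.30 = 1168 g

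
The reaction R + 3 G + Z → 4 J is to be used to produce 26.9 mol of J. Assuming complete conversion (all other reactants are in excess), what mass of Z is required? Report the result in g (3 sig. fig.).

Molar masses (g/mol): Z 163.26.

n(J) = 26.90 mol
n(Z) = (1/4) × 26.90 = 6.725 mol
mass = 6.725 × 163.26 = 1098 g

1100 g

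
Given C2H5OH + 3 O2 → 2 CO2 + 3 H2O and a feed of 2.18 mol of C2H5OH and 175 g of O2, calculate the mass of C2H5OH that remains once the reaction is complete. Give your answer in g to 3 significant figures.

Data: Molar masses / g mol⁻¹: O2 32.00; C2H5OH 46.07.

n(C2H5OH) = 2.180 mol
n(O2) = 175.0 / 32.00 = 5.469 mol
n/ν → C2H5OH: 2.180, O2: 1.823; O2 is limiting.
C2H5OH consumed = (1/3) × 5.469 = 1.823 mol
C2H5OH remaining = 2.180 − 1.823 = 0.3570 mol
mass = 0.3570 × 46.07 = 16.45 g

16.5 g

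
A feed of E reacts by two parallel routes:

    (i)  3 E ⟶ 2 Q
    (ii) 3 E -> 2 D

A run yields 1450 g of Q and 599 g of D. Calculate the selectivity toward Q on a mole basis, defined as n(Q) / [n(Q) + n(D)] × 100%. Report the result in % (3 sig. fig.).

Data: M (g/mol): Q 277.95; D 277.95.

70.8 %

n(Q) = 1450 / 277.95 = 5.217 mol
n(D) = 599 / 277.95 = 2.155 mol
selectivity = 5.217/(5.217+2.155) × 100 = 70.77 %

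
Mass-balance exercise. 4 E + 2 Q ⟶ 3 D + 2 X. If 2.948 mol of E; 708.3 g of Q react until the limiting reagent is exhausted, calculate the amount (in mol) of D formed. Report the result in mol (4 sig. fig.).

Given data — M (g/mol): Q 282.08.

2.211 mol

n(E) = 2.948 mol
n(Q) = 708.3 / 282.08 = 2.511 mol
n/ν for E = 2.948/4 = 0.7370
n/ν for Q = 2.511/2 = 1.256
Smallest n/ν is E → limiting reagent.
n(D) = (3/4) × 2.948 = 2.211 mol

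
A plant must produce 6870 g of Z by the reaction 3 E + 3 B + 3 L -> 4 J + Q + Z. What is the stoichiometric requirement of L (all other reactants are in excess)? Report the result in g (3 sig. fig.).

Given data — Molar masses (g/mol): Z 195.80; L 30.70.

3230 g

n(Z) = 6870 / 195.80 = 35.09 mol
n(L) = (3/1) × 35.09 = 105.3 mol
mass = 105.3 × 30.70 = 3233 g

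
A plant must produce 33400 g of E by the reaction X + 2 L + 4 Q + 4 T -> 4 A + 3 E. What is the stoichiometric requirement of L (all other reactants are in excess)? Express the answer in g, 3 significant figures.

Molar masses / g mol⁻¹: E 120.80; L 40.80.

n(E) = 33400 / 120.80 = 276.5 mol
n(L) = (2/3) × 276.5 = 184.3 mol
mass = 184.3 × 40.80 = 7519 g

7520 g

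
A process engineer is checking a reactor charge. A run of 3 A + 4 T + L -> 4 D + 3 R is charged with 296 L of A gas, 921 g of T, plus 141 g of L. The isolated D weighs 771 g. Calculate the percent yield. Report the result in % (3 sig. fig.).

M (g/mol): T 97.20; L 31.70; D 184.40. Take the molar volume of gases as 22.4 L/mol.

n(A) = 296.0 / 22.4 = 13.21 mol
n(T) = 921.0 / 97.20 = 9.475 mol
n(L) = 141.0 / 31.70 = 4.448 mol
n/ν → A: 4.403, T: 2.369, L: 4.448; T is limiting.
theoretical n(D) = (4/4) × 9.475 = 9.475 mol → 1747 g
% yield = 771 / 1747 × 100 = 44.13 %

44.1 %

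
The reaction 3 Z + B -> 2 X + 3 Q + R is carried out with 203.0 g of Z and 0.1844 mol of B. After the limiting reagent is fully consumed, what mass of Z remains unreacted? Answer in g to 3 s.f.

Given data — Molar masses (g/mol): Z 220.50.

81.0 g

n(Z) = 203.0 / 220.50 = 0.9206 mol
n(B) = 0.1844 mol
n/ν for Z = 0.9206/3 = 0.3069
n/ν for B = 0.1844/1 = 0.1844
Smallest n/ν is B → limiting reagent.
Z consumed = (3/1) × 0.1844 = 0.5532 mol
Z remaining = 0.9206 − 0.5532 = 0.3674 mol
mass = 0.3674 × 220.50 = 81.01 g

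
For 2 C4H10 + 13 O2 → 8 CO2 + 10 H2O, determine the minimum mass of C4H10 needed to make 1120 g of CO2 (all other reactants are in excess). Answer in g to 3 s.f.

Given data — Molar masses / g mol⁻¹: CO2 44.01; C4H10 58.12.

n(CO2) = 1120 / 44.01 = 25.45 mol
n(C4H10) = (2/8) × 25.45 = 6.363 mol
mass = 6.363 × 58.12 = 369.8 g

370 g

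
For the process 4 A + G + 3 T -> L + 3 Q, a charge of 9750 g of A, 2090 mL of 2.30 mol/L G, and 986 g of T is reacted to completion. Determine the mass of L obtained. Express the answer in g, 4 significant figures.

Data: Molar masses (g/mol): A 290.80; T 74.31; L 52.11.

n(A) = 9750 / 290.80 = 33.53 mol
n(G) = 2.30 × 2090/1000 = 4.807 mol
n(T) = 986.0 / 74.31 = 13.27 mol
n/ν for A = 33.53/4 = 8.383
n/ν for G = 4.807/1 = 4.807
n/ν for T = 13.27/3 = 4.423
Smallest n/ν is T → limiting reagent.
n(L) = (1/3) × 13.27 = 4.423 mol
mass = 4.423 × 52.11 = 230.5 g

230.5 g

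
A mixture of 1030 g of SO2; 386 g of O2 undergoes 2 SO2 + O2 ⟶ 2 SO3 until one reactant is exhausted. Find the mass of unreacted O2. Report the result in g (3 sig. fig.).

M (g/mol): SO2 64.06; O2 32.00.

129 g

n(SO2) = 1030 / 64.06 = 16.08 mol
n(O2) = 386.0 / 32.00 = 12.06 mol
n/ν for SO2 = 16.08/2 = 8.040
n/ν for O2 = 12.06/1 = 12.06
Smallest n/ν is SO2 → limiting reagent.
O2 consumed = (1/2) × 16.08 = 8.040 mol
O2 remaining = 12.06 − 8.040 = 4.020 mol
mass = 4.020 × 32.00 = 128.6 g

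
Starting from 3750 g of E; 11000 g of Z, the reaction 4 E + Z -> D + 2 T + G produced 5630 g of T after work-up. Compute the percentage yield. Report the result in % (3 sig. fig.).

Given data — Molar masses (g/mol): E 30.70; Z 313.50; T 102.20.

90.2 %

n(E) = 3750 / 30.70 = 122.1 mol
n(Z) = 11000 / 313.50 = 35.09 mol
n/ν for E = 122.1/4 = 30.53
n/ν for Z = 35.09/1 = 35.09
Smallest n/ν is E → limiting reagent.
theoretical n(T) = (2/4) × 122.1 = 61.05 mol → 6239 g
% yield = 5630 / 6239 × 100 = 90.24 %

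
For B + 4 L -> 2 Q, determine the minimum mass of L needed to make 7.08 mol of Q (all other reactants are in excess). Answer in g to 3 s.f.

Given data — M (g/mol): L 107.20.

1520 g

n(Q) = 7.080 mol
n(L) = (4/2) × 7.080 = 14.16 mol
mass = 14.16 × 107.20 = 1518 g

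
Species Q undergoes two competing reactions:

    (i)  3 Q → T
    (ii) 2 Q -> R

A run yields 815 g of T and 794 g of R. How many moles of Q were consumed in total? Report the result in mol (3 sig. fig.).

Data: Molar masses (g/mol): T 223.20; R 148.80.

21.6 mol

n(T) = 815 / 223.20 = 3.651 mol
n(R) = 794 / 148.80 = 5.336 mol
n(Q) via (i) = (3/1)×3.651 = 10.95 mol
n(Q) via (ii) = (2/1)×5.336 = 10.67 mol
total n(Q) = 10.95 + 10.67 = 21.62 mol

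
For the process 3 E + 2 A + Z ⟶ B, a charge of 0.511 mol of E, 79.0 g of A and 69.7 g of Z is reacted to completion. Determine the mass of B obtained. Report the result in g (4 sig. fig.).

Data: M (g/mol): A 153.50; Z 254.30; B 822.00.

140.0 g

n(E) = 0.5110 mol
n(A) = 79.00 / 153.50 = 0.5147 mol
n(Z) = 69.70 / 254.30 = 0.2741 mol
n/ν → E: 0.1703, A: 0.2574, Z: 0.2741; E is limiting.
n(B) = (1/3) × 0.5110 = 0.1703 mol
mass = 0.1703 × 822.00 = 140.0 g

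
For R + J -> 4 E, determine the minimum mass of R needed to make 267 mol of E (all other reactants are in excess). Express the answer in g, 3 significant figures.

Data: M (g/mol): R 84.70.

5650 g

n(E) = 267.0 mol
n(R) = (1/4) × 267.0 = 66.75 mol
mass = 66.75 × 84.70 = 5654 g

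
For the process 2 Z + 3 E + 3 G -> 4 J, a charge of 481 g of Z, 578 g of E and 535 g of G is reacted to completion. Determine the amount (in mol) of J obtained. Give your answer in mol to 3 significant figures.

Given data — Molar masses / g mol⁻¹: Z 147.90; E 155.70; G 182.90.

3.90 mol

n(Z) = 481.0 / 147.90 = 3.252 mol
n(E) = 578.0 / 155.70 = 3.712 mol
n(G) = 535.0 / 182.90 = 2.925 mol
n/ν → Z: 1.626, E: 1.237, G: 0.9750; G is limiting.
n(J) = (4/3) × 2.925 = 3.900 mol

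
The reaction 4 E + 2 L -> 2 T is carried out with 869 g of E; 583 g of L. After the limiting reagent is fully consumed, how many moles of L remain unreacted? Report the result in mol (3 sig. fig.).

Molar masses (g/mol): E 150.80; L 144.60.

1.15 mol

n(E) = 869.0 / 150.80 = 5.763 mol
n(L) = 583.0 / 144.60 = 4.032 mol
n/ν → E: 1.441, L: 2.016; E is limiting.
L consumed = (2/4) × 5.763 = 2.882 mol
L remaining = 4.032 − 2.882 = 1.150 mol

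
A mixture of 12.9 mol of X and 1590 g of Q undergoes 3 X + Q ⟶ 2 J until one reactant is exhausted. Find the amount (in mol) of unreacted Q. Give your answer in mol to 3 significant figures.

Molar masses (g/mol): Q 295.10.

1.09 mol

n(X) = 12.90 mol
n(Q) = 1590 / 295.10 = 5.388 mol
n/ν for X = 12.90/3 = 4.300
n/ν for Q = 5.388/1 = 5.388
Smallest n/ν is X → limiting reagent.
Q consumed = (1/3) × 12.90 = 4.300 mol
Q remaining = 5.388 − 4.300 = 1.088 mol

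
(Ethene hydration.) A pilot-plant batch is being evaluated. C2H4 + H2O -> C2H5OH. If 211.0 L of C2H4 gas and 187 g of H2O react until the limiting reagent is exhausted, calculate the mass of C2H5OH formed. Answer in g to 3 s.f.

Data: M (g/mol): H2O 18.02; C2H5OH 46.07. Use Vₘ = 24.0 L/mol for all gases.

405 g

n(C2H4) = 211.0 / 24.0 = 8.792 mol
n(H2O) = 187.0 / 18.02 = 10.38 mol
n/ν for C2H4 = 8.792/1 = 8.792
n/ν for H2O = 10.38/1 = 10.38
Smallest n/ν is C2H4 → limiting reagent.
n(C2H5OH) = (1/1) × 8.792 = 8.792 mol
mass = 8.792 × 46.07 = 405.0 g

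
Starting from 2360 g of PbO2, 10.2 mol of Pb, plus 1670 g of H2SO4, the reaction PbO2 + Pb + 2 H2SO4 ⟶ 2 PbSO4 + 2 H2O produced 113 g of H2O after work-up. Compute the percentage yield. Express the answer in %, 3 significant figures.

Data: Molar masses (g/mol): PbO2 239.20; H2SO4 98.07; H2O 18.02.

36.8 %

n(PbO2) = 2360 / 239.20 = 9.866 mol
n(Pb) = 10.20 mol
n(H2SO4) = 1670 / 98.07 = 17.03 mol
n/ν for PbO2 = 9.866/1 = 9.866
n/ν for Pb = 10.20/1 = 10.20
n/ν for H2SO4 = 17.03/2 = 8.515
Smallest n/ν is H2SO4 → limiting reagent.
theoretical n(H2O) = (2/2) × 17.03 = 17.03 mol → 306.9 g
% yield = 113 / 306.9 × 100 = 36.82 %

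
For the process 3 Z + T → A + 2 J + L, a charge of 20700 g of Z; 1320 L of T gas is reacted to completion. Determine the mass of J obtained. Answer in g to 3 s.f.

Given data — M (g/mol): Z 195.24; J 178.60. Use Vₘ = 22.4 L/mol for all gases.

n(Z) = 20700 / 195.24 = 106.0 mol
n(T) = 1320 / 22.4 = 58.93 mol
n/ν for Z = 106.0/3 = 35.33
n/ν for T = 58.93/1 = 58.93
Smallest n/ν is Z → limiting reagent.
n(J) = (2/3) × 106.0 = 70.67 mol
mass = 70.67 × 178.60 = 12620 g

12600 g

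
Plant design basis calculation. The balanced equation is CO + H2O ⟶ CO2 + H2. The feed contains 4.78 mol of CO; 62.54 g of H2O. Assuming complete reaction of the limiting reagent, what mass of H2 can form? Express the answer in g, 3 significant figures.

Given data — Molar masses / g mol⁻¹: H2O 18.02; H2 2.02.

7.01 g

n(CO) = 4.780 mol
n(H2O) = 62.54 / 18.02 = 3.471 mol
n/ν for CO = 4.780/1 = 4.780
n/ν for H2O = 3.471/1 = 3.471
Smallest n/ν is H2O → limiting reagent.
n(H2) = (1/1) × 3.471 = 3.471 mol
mass = 3.471 × 2.02 = 7.011 g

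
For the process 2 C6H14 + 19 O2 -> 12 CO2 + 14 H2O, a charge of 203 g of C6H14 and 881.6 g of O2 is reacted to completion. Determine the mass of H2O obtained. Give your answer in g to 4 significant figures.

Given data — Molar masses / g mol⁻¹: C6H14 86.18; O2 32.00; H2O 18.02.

n(C6H14) = 203.0 / 86.18 = 2.356 mol
n(O2) = 881.6 / 32.00 = 27.55 mol
n/ν for C6H14 = 2.356/2 = 1.178
n/ν for O2 = 27.55/19 = 1.450
Smallest n/ν is C6H14 → limiting reagent.
n(H2O) = (14/2) × 2.356 = 16.49 mol
mass = 16.49 × 18.02 = 297.1 g

297.1 g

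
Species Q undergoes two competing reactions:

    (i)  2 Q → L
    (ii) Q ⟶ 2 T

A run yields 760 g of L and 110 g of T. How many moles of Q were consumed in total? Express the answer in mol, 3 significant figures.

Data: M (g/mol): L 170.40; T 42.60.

n(L) = 760 / 170.40 = 4.460 mol
n(T) = 110 / 42.60 = 2.582 mol
n(Q) via (i) = (2/1)×4.460 = 8.920 mol
n(Q) via (ii) = (1/2)×2.582 = 1.291 mol
total n(Q) = 8.920 + 1.291 = 10.21 mol

10.2 mol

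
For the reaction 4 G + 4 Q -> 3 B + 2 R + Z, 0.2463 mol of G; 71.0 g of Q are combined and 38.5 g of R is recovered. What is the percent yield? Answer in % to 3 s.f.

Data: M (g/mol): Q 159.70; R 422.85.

73.9 %

n(G) = 0.2463 mol
n(Q) = 71.00 / 159.70 = 0.4446 mol
n/ν for G = 0.2463/4 = 0.06158
n/ν for Q = 0.4446/4 = 0.1112
Smallest n/ν is G → limiting reagent.
theoretical n(R) = (2/4) × 0.2463 = 0.1232 mol → 52.10 g
% yield = 38.5 / 52.10 × 100 = 73.90 %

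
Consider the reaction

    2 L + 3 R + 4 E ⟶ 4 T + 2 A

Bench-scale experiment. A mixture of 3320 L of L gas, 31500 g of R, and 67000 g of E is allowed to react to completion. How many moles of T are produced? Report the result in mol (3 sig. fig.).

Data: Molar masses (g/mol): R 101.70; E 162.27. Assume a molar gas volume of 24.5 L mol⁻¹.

271 mol

n(L) = 3320 / 24.5 = 135.5 mol
n(R) = 31500 / 101.70 = 309.7 mol
n(E) = 67000 / 162.27 = 412.9 mol
n/ν for L = 135.5/2 = 67.75
n/ν for R = 309.7/3 = 103.2
n/ν for E = 412.9/4 = 103.2
Smallest n/ν is L → limiting reagent.
n(T) = (4/2) × 135.5 = 271.0 mol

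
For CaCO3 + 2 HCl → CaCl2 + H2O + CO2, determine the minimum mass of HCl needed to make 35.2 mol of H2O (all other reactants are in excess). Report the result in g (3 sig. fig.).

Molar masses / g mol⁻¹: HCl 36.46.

2570 g

n(H2O) = 35.20 mol
n(HCl) = (2/1) × 35.20 = 70.40 mol
mass = 70.40 × 36.46 = 2567 g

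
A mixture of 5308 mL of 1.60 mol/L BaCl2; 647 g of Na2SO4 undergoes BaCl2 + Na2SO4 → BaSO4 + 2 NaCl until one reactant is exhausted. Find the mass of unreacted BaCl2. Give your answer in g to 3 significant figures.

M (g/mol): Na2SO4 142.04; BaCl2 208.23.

820 g

n(BaCl2) = 1.60 × 5308/1000 = 8.493 mol
n(Na2SO4) = 647.0 / 142.04 = 4.555 mol
n/ν for BaCl2 = 8.493/1 = 8.493
n/ν for Na2SO4 = 4.555/1 = 4.555
Smallest n/ν is Na2SO4 → limiting reagent.
BaCl2 consumed = (1/1) × 4.555 = 4.555 mol
BaCl2 remaining = 8.493 − 4.555 = 3.938 mol
mass = 3.938 × 208.23 = 820.0 g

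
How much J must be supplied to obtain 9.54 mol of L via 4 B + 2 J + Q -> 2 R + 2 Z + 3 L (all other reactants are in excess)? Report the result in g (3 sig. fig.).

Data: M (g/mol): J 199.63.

1270 g

n(L) = 9.540 mol
n(J) = (2/3) × 9.540 = 6.360 mol
mass = 6.360 × 199.63 = 1270 g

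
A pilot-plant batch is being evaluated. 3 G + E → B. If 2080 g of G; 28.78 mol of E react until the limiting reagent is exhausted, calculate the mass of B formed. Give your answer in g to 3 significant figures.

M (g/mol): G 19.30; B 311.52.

8970 g

n(G) = 2080 / 19.30 = 107.8 mol
n(E) = 28.78 mol
n/ν → G: 35.93, E: 28.78; E is limiting.
n(B) = (1/1) × 28.78 = 28.78 mol
mass = 28.78 × 311.52 = 8966 g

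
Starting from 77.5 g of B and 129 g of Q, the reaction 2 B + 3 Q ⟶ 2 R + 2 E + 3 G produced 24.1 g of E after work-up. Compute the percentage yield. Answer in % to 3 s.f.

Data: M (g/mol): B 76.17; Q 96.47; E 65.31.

n(B) = 77.50 / 76.17 = 1.017 mol
n(Q) = 129.0 / 96.47 = 1.337 mol
n/ν for B = 1.017/2 = 0.5085
n/ν for Q = 1.337/3 = 0.4457
Smallest n/ν is Q → limiting reagent.
theoretical n(E) = (2/3) × 1.337 = 0.8913 mol → 58.21 g
% yield = 24.1 / 58.21 × 100 = 41.40 %

41.4 %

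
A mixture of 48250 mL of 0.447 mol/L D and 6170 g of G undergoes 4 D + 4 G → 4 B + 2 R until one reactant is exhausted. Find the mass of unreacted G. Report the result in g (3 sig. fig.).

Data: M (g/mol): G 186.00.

n(D) = 0.447 × 48250/1000 = 21.57 mol
n(G) = 6170 / 186.00 = 33.17 mol
n/ν for D = 21.57/4 = 5.393
n/ν for G = 33.17/4 = 8.293
Smallest n/ν is D → limiting reagent.
G consumed = (4/4) × 21.57 = 21.57 mol
G remaining = 33.17 − 21.57 = 11.60 mol
mass = 11.60 × 186.00 = 2158 g

2160 g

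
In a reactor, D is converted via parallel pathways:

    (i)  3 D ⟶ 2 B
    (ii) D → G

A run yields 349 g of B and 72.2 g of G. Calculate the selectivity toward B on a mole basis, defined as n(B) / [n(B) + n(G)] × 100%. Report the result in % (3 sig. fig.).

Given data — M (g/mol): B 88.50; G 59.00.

76.3 %

n(B) = 349 / 88.50 = 3.944 mol
n(G) = 72.2 / 59.00 = 1.224 mol
selectivity = 3.944/(3.944+1.224) × 100 = 76.32 %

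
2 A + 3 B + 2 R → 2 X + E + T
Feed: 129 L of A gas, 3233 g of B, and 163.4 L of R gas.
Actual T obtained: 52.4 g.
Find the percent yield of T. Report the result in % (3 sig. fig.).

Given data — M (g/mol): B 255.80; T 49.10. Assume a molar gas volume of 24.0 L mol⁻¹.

n(A) = 129.0 / 24.0 = 5.375 mol
n(B) = 3233 / 255.80 = 12.64 mol
n(R) = 163.4 / 24.0 = 6.808 mol
n/ν for A = 5.375/2 = 2.688
n/ν for B = 12.64/3 = 4.213
n/ν for R = 6.808/2 = 3.404
Smallest n/ν is A → limiting reagent.
theoretical n(T) = (1/2) × 5.375 = 2.688 mol → 132.0 g
% yield = 52.4 / 132.0 × 100 = 39.70 %

39.7 %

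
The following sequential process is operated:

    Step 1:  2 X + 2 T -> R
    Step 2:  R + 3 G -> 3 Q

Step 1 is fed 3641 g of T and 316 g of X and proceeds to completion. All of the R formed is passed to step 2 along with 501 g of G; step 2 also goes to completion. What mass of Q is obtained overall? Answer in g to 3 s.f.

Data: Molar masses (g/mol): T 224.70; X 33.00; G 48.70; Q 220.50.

Step 1:
n(T) = 3641 / 224.70 = 16.20 mol
n(X) = 316.0 / 33.00 = 9.576 mol
n/ν for T = 16.20/2 = 8.100
n/ν for X = 9.576/2 = 4.788
Smallest n/ν is X → limiting reagent.
n(R) produced = (1/2) × 9.576 = 4.788 mol
Step 2:
n(R) available = 4.788 mol
n(G) = 501.0 / 48.70 = 10.29 mol
n/ν for R = 4.788/1 = 4.788
n/ν for G = 10.29/3 = 3.430
Smallest n/ν is G → limiting reagent.
n(Q) = (3/3) × 10.29 = 10.29 mol
mass = 10.29 × 220.50 = 2269 g

2270 g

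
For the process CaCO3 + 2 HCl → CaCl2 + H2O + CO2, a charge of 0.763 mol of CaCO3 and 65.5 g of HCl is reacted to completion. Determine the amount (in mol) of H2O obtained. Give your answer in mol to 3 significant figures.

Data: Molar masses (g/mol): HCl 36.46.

0.763 mol

n(CaCO3) = 0.7630 mol
n(HCl) = 65.50 / 36.46 = 1.796 mol
n/ν → CaCO3: 0.7630, HCl: 0.8980; CaCO3 is limiting.
n(H2O) = (1/1) × 0.7630 = 0.7630 mol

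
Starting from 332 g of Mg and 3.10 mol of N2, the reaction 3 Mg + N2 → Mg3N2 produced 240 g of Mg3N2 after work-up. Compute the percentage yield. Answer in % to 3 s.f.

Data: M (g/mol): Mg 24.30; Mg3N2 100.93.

n(Mg) = 332.0 / 24.30 = 13.66 mol
n(N2) = 3.100 mol
n/ν → Mg: 4.553, N2: 3.100; N2 is limiting.
theoretical n(Mg3N2) = (1/1) × 3.100 = 3.100 mol → 312.9 g
% yield = 240 / 312.9 × 100 = 76.70 %

76.7 %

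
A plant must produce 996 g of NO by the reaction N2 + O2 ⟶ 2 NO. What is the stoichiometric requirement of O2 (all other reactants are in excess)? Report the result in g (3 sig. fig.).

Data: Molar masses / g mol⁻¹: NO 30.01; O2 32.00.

n(NO) = 996 / 30.01 = 33.19 mol
n(O2) = (1/2) × 33.19 = 16.60 mol
mass = 16.60 × 32.00 = 531.2 g

531 g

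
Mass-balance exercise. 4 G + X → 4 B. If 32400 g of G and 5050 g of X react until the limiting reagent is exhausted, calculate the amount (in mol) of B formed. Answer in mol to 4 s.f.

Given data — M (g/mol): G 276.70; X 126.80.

117.1 mol

n(G) = 32400 / 276.70 = 117.1 mol
n(X) = 5050 / 126.80 = 39.83 mol
n/ν for G = 117.1/4 = 29.28
n/ν for X = 39.83/1 = 39.83
Smallest n/ν is G → limiting reagent.
n(B) = (4/4) × 117.1 = 117.1 mol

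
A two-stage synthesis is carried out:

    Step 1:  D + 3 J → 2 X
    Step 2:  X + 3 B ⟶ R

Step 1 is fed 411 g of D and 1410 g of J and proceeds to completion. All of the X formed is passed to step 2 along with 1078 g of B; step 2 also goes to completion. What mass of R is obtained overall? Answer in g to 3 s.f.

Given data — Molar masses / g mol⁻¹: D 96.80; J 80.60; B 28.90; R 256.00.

2170 g

Step 1:
n(D) = 411.0 / 96.80 = 4.246 mol
n(J) = 1410 / 80.60 = 17.49 mol
n/ν for D = 4.246/1 = 4.246
n/ν for J = 17.49/3 = 5.830
Smallest n/ν is D → limiting reagent.
n(X) produced = (2/1) × 4.246 = 8.492 mol
Step 2:
n(X) available = 8.492 mol
n(B) = 1078 / 28.90 = 37.30 mol
n/ν for X = 8.492/1 = 8.492
n/ν for B = 37.30/3 = 12.43
Smallest n/ν is X → limiting reagent.
n(R) = (1/1) × 8.492 = 8.492 mol
mass = 8.492 × 256.00 = 2174 g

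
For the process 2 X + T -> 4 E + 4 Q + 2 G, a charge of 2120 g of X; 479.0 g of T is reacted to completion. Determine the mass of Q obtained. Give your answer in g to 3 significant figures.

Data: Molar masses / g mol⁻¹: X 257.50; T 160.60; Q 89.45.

1070 g

n(X) = 2120 / 257.50 = 8.233 mol
n(T) = 479.0 / 160.60 = 2.983 mol
n/ν → X: 4.117, T: 2.983; T is limiting.
n(Q) = (4/1) × 2.983 = 11.93 mol
mass = 11.93 × 89.45 = 1067 g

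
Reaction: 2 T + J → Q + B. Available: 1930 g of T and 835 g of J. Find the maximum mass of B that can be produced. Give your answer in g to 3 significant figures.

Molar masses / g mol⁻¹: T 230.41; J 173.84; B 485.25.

n(T) = 1930 / 230.41 = 8.376 mol
n(J) = 835.0 / 173.84 = 4.803 mol
n/ν for T = 8.376/2 = 4.188
n/ν for J = 4.803/1 = 4.803
Smallest n/ν is T → limiting reagent.
n(B) = (1/2) × 8.376 = 4.188 mol
mass = 4.188 × 485.25 = 2032 g

2030 g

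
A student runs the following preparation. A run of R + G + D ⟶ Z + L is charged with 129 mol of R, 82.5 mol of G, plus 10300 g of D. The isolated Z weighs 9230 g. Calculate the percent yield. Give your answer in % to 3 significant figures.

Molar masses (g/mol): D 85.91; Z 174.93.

n(R) = 129.0 mol
n(G) = 82.50 mol
n(D) = 10300 / 85.91 = 119.9 mol
n/ν → R: 129.0, G: 82.50, D: 119.9; G is limiting.
theoretical n(Z) = (1/1) × 82.50 = 82.50 mol → 14430 g
% yield = 9230 / 14430 × 100 = 63.96 %

64.0 %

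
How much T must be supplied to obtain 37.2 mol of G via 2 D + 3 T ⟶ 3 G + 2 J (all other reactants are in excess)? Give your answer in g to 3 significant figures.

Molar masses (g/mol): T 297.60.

n(G) = 37.20 mol
n(T) = (3/3) × 37.20 = 37.20 mol
mass = 37.20 × 297.60 = 11070 g

11100 g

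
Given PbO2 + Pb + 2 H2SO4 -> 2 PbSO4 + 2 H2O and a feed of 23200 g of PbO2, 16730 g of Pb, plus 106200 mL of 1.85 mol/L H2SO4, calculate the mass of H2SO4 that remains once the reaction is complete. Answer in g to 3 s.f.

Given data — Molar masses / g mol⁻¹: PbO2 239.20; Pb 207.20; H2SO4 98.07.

3430 g

n(PbO2) = 23200 / 239.20 = 96.99 mol
n(Pb) = 16730 / 207.20 = 80.74 mol
n(H2SO4) = 1.85 × 106200/1000 = 196.5 mol
n/ν → PbO2: 96.99, Pb: 80.74, H2SO4: 98.25; Pb is limiting.
H2SO4 consumed = (2/1) × 80.74 = 161.5 mol
H2SO4 remaining = 196.5 − 161.5 = 35.00 mol
mass = 35.00 × 98.07 = 3432 g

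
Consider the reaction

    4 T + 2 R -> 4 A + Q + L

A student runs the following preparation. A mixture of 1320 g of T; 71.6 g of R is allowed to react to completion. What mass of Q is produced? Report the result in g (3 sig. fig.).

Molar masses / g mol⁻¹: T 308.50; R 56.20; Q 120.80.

77.0 g

n(T) = 1320 / 308.50 = 4.279 mol
n(R) = 71.60 / 56.20 = 1.274 mol
n/ν → T: 1.070, R: 0.6370; R is limiting.
n(Q) = (1/2) × 1.274 = 0.6370 mol
mass = 0.6370 × 120.80 = 76.95 g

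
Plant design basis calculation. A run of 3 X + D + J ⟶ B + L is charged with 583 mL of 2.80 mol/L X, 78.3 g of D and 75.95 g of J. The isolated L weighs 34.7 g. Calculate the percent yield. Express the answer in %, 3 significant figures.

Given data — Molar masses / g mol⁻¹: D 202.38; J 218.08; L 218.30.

45.6 %

n(X) = 2.80 × 583.0/1000 = 1.632 mol
n(D) = 78.30 / 202.38 = 0.3869 mol
n(J) = 75.95 / 218.08 = 0.3483 mol
n/ν → X: 0.5440, D: 0.3869, J: 0.3483; J is limiting.
theoretical n(L) = (1/1) × 0.3483 = 0.3483 mol → 76.03 g
% yield = 34.7 / 76.03 × 100 = 45.64 %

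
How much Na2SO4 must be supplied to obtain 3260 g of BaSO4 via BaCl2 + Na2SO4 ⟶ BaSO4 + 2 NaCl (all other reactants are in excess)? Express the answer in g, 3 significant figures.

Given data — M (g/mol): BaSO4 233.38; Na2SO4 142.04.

n(BaSO4) = 3260 / 233.38 = 13.97 mol
n(Na2SO4) = (1/1) × 13.97 = 13.97 mol
mass = 13.97 × 142.04 = 1984 g

1980 g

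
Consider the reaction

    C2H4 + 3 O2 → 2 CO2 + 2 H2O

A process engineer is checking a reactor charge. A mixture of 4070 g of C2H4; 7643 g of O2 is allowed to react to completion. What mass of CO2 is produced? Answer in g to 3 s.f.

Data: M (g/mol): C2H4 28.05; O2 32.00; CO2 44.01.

7010 g

n(C2H4) = 4070 / 28.05 = 145.1 mol
n(O2) = 7643 / 32.00 = 238.8 mol
n/ν for C2H4 = 145.1/1 = 145.1
n/ν for O2 = 238.8/3 = 79.60
Smallest n/ν is O2 → limiting reagent.
n(CO2) = (2/3) × 238.8 = 159.2 mol
mass = 159.2 × 44.01 = 7006 g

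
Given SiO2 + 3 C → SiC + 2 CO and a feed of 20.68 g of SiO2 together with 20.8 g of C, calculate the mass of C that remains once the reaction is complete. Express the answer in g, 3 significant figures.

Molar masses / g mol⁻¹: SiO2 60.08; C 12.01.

8.40 g

n(SiO2) = 20.68 / 60.08 = 0.3442 mol
n(C) = 20.80 / 12.01 = 1.732 mol
n/ν → SiO2: 0.3442, C: 0.5773; SiO2 is limiting.
C consumed = (3/1) × 0.3442 = 1.033 mol
C remaining = 1.732 − 1.033 = 0.6990 mol
mass = 0.6990 × 12.01 = 8.395 g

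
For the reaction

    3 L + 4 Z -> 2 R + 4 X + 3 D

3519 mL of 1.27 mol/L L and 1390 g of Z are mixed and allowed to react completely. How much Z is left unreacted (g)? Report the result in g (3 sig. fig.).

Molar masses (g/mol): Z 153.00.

478 g

n(L) = 1.27 × 3519/1000 = 4.469 mol
n(Z) = 1390 / 153.00 = 9.085 mol
n/ν for L = 4.469/3 = 1.490
n/ν for Z = 9.085/4 = 2.271
Smallest n/ν is L → limiting reagent.
Z consumed = (4/3) × 4.469 = 5.959 mol
Z remaining = 9.085 − 5.959 = 3.126 mol
mass = 3.126 × 153.00 = 478.3 g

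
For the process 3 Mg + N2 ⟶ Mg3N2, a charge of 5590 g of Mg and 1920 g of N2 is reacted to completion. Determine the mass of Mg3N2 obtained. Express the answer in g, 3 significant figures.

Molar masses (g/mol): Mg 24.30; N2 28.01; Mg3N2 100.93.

n(Mg) = 5590 / 24.30 = 230.0 mol
n(N2) = 1920 / 28.01 = 68.55 mol
n/ν → Mg: 76.67, N2: 68.55; N2 is limiting.
n(Mg3N2) = (1/1) × 68.55 = 68.55 mol
mass = 68.55 × 100.93 = 6919 g

6920 g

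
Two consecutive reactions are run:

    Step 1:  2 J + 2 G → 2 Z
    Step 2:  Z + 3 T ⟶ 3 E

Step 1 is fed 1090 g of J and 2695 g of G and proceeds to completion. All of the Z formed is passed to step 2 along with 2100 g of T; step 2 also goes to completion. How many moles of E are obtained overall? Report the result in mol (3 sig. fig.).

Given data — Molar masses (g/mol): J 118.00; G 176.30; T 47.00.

27.7 mol

Step 1:
n(J) = 1090 / 118.00 = 9.237 mol
n(G) = 2695 / 176.30 = 15.29 mol
n/ν → J: 4.619, G: 7.645; J is limiting.
n(Z) produced = (2/2) × 9.237 = 9.237 mol
Step 2:
n(Z) available = 9.237 mol
n(T) = 2100 / 47.00 = 44.68 mol
n/ν → Z: 9.237, T: 14.89; Z is limiting.
n(E) = (3/1) × 9.237 = 27.71 mol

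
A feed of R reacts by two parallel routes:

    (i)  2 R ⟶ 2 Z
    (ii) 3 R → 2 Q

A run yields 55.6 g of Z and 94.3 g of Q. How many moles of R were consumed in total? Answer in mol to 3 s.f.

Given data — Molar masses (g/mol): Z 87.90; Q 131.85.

n(Z) = 55.6 / 87.90 = 0.6325 mol
n(Q) = 94.3 / 131.85 = 0.7152 mol
n(R) via (i) = (2/2)×0.6325 = 0.6325 mol
n(R) via (ii) = (3/2)×0.7152 = 1.073 mol
total n(R) = 0.6325 + 1.073 = 1.706 mol

1.71 mol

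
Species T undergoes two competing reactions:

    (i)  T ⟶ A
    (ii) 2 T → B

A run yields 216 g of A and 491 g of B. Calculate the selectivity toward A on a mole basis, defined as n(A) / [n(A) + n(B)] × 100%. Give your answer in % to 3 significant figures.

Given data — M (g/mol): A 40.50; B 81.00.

n(A) = 216 / 40.50 = 5.333 mol
n(B) = 491 / 81.00 = 6.062 mol
selectivity = 5.333/(5.333+6.062) × 100 = 46.80 %

46.8 %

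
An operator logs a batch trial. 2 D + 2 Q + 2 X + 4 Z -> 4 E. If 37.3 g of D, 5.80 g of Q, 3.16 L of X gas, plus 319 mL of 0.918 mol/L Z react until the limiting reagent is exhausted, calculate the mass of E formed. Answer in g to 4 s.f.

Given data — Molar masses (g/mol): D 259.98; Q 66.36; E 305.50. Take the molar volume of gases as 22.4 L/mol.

53.40 g

n(D) = 37.30 / 259.98 = 0.1435 mol
n(Q) = 5.800 / 66.36 = 0.08740 mol
n(X) = 3.160 / 22.4 = 0.1411 mol
n(Z) = 0.918 × 319.0/1000 = 0.2928 mol
n/ν for D = 0.1435/2 = 0.07175
n/ν for Q = 0.08740/2 = 0.04370
n/ν for X = 0.1411/2 = 0.07055
n/ν for Z = 0.2928/4 = 0.07320
Smallest n/ν is Q → limiting reagent.
n(E) = (4/2) × 0.08740 = 0.1748 mol
mass = 0.1748 × 305.50 = 53.40 g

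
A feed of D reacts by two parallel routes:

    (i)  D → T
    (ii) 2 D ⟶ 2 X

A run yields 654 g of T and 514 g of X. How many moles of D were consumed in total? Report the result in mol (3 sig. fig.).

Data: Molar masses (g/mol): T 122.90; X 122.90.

9.50 mol

n(T) = 654 / 122.90 = 5.321 mol
n(X) = 514 / 122.90 = 4.182 mol
n(D) via (i) = (1/1)×5.321 = 5.321 mol
n(D) via (ii) = (2/2)×4.182 = 4.182 mol
total n(D) = 5.321 + 4.182 = 9.503 mol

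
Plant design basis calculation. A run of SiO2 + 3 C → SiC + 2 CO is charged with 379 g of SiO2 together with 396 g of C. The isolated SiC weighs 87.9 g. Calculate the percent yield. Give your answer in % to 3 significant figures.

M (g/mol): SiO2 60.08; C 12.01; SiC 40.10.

n(SiO2) = 379.0 / 60.08 = 6.308 mol
n(C) = 396.0 / 12.01 = 32.97 mol
n/ν for SiO2 = 6.308/1 = 6.308
n/ν for C = 32.97/3 = 10.99
Smallest n/ν is SiO2 → limiting reagent.
theoretical n(SiC) = (1/1) × 6.308 = 6.308 mol → 253.0 g
% yield = 87.9 / 253.0 × 100 = 34.74 %

34.7 %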